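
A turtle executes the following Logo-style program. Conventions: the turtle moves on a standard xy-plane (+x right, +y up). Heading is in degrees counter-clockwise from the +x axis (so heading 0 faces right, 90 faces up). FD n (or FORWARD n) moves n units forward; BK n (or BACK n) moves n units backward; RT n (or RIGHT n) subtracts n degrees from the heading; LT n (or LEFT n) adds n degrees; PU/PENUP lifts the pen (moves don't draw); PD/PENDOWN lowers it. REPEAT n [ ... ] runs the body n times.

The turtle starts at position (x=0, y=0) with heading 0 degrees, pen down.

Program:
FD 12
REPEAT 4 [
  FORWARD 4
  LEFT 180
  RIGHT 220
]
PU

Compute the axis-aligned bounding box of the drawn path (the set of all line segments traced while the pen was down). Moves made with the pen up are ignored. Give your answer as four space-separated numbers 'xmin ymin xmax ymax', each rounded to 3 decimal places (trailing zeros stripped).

Executing turtle program step by step:
Start: pos=(0,0), heading=0, pen down
FD 12: (0,0) -> (12,0) [heading=0, draw]
REPEAT 4 [
  -- iteration 1/4 --
  FD 4: (12,0) -> (16,0) [heading=0, draw]
  LT 180: heading 0 -> 180
  RT 220: heading 180 -> 320
  -- iteration 2/4 --
  FD 4: (16,0) -> (19.064,-2.571) [heading=320, draw]
  LT 180: heading 320 -> 140
  RT 220: heading 140 -> 280
  -- iteration 3/4 --
  FD 4: (19.064,-2.571) -> (19.759,-6.51) [heading=280, draw]
  LT 180: heading 280 -> 100
  RT 220: heading 100 -> 240
  -- iteration 4/4 --
  FD 4: (19.759,-6.51) -> (17.759,-9.974) [heading=240, draw]
  LT 180: heading 240 -> 60
  RT 220: heading 60 -> 200
]
PU: pen up
Final: pos=(17.759,-9.974), heading=200, 5 segment(s) drawn

Segment endpoints: x in {0, 12, 16, 17.759, 19.064, 19.759}, y in {-9.974, -6.51, -2.571, 0}
xmin=0, ymin=-9.974, xmax=19.759, ymax=0

Answer: 0 -9.974 19.759 0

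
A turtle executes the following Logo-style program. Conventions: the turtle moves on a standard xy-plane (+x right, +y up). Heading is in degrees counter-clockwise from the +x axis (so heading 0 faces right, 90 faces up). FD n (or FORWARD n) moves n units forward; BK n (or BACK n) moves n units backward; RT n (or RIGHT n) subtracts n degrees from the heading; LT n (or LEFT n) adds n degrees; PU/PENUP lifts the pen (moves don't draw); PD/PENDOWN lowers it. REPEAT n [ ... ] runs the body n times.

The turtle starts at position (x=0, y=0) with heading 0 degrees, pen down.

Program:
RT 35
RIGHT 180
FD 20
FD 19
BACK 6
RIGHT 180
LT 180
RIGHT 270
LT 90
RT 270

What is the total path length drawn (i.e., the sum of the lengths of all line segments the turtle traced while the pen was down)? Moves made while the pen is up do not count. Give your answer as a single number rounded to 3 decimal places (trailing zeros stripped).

Executing turtle program step by step:
Start: pos=(0,0), heading=0, pen down
RT 35: heading 0 -> 325
RT 180: heading 325 -> 145
FD 20: (0,0) -> (-16.383,11.472) [heading=145, draw]
FD 19: (-16.383,11.472) -> (-31.947,22.369) [heading=145, draw]
BK 6: (-31.947,22.369) -> (-27.032,18.928) [heading=145, draw]
RT 180: heading 145 -> 325
LT 180: heading 325 -> 145
RT 270: heading 145 -> 235
LT 90: heading 235 -> 325
RT 270: heading 325 -> 55
Final: pos=(-27.032,18.928), heading=55, 3 segment(s) drawn

Segment lengths:
  seg 1: (0,0) -> (-16.383,11.472), length = 20
  seg 2: (-16.383,11.472) -> (-31.947,22.369), length = 19
  seg 3: (-31.947,22.369) -> (-27.032,18.928), length = 6
Total = 45

Answer: 45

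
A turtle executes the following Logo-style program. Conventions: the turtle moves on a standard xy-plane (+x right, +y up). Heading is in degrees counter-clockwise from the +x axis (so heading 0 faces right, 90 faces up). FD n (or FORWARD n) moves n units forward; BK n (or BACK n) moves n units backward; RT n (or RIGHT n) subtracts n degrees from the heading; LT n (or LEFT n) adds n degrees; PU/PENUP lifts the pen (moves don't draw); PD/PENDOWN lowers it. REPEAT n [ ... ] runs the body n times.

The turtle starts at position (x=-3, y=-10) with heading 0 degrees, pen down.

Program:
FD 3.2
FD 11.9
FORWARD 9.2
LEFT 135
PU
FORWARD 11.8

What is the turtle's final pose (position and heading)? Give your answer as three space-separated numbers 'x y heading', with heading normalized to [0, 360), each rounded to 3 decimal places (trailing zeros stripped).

Executing turtle program step by step:
Start: pos=(-3,-10), heading=0, pen down
FD 3.2: (-3,-10) -> (0.2,-10) [heading=0, draw]
FD 11.9: (0.2,-10) -> (12.1,-10) [heading=0, draw]
FD 9.2: (12.1,-10) -> (21.3,-10) [heading=0, draw]
LT 135: heading 0 -> 135
PU: pen up
FD 11.8: (21.3,-10) -> (12.956,-1.656) [heading=135, move]
Final: pos=(12.956,-1.656), heading=135, 3 segment(s) drawn

Answer: 12.956 -1.656 135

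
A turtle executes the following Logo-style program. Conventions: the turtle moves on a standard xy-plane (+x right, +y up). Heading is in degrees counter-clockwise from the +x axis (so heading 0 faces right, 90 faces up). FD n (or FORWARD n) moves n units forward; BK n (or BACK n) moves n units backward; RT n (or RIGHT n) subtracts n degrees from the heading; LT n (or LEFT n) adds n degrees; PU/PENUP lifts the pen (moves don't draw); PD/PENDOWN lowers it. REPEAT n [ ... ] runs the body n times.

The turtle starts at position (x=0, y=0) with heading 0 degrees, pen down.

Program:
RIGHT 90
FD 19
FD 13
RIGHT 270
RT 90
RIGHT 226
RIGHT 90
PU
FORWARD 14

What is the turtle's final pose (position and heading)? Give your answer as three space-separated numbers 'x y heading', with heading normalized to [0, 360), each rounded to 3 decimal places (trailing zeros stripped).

Answer: 9.725 -42.071 314

Derivation:
Executing turtle program step by step:
Start: pos=(0,0), heading=0, pen down
RT 90: heading 0 -> 270
FD 19: (0,0) -> (0,-19) [heading=270, draw]
FD 13: (0,-19) -> (0,-32) [heading=270, draw]
RT 270: heading 270 -> 0
RT 90: heading 0 -> 270
RT 226: heading 270 -> 44
RT 90: heading 44 -> 314
PU: pen up
FD 14: (0,-32) -> (9.725,-42.071) [heading=314, move]
Final: pos=(9.725,-42.071), heading=314, 2 segment(s) drawn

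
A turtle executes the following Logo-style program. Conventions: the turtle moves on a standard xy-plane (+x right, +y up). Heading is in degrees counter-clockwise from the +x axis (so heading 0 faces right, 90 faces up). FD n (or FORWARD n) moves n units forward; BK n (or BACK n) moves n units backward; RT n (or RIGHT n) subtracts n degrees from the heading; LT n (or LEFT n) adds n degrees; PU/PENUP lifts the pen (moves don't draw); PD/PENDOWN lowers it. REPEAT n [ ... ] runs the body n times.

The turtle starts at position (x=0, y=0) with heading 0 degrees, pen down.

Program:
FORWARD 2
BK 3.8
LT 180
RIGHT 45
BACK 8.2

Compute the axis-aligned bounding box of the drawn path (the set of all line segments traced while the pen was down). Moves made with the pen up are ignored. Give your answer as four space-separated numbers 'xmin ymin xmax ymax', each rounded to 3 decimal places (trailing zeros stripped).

Answer: -1.8 -5.798 3.998 0

Derivation:
Executing turtle program step by step:
Start: pos=(0,0), heading=0, pen down
FD 2: (0,0) -> (2,0) [heading=0, draw]
BK 3.8: (2,0) -> (-1.8,0) [heading=0, draw]
LT 180: heading 0 -> 180
RT 45: heading 180 -> 135
BK 8.2: (-1.8,0) -> (3.998,-5.798) [heading=135, draw]
Final: pos=(3.998,-5.798), heading=135, 3 segment(s) drawn

Segment endpoints: x in {-1.8, 0, 2, 3.998}, y in {-5.798, 0}
xmin=-1.8, ymin=-5.798, xmax=3.998, ymax=0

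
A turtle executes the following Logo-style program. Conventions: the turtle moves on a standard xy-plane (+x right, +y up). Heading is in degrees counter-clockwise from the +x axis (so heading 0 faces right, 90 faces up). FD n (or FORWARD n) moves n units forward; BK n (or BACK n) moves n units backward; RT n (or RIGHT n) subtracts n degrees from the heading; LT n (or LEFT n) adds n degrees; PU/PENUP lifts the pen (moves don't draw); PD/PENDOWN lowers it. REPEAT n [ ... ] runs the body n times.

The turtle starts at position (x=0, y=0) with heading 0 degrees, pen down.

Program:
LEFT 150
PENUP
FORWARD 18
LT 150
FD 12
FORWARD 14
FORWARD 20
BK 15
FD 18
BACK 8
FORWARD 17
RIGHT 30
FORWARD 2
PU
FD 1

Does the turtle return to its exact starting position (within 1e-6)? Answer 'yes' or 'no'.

Answer: no

Derivation:
Executing turtle program step by step:
Start: pos=(0,0), heading=0, pen down
LT 150: heading 0 -> 150
PU: pen up
FD 18: (0,0) -> (-15.588,9) [heading=150, move]
LT 150: heading 150 -> 300
FD 12: (-15.588,9) -> (-9.588,-1.392) [heading=300, move]
FD 14: (-9.588,-1.392) -> (-2.588,-13.517) [heading=300, move]
FD 20: (-2.588,-13.517) -> (7.412,-30.837) [heading=300, move]
BK 15: (7.412,-30.837) -> (-0.088,-17.847) [heading=300, move]
FD 18: (-0.088,-17.847) -> (8.912,-33.435) [heading=300, move]
BK 8: (8.912,-33.435) -> (4.912,-26.507) [heading=300, move]
FD 17: (4.912,-26.507) -> (13.412,-41.229) [heading=300, move]
RT 30: heading 300 -> 270
FD 2: (13.412,-41.229) -> (13.412,-43.229) [heading=270, move]
PU: pen up
FD 1: (13.412,-43.229) -> (13.412,-44.229) [heading=270, move]
Final: pos=(13.412,-44.229), heading=270, 0 segment(s) drawn

Start position: (0, 0)
Final position: (13.412, -44.229)
Distance = 46.218; >= 1e-6 -> NOT closed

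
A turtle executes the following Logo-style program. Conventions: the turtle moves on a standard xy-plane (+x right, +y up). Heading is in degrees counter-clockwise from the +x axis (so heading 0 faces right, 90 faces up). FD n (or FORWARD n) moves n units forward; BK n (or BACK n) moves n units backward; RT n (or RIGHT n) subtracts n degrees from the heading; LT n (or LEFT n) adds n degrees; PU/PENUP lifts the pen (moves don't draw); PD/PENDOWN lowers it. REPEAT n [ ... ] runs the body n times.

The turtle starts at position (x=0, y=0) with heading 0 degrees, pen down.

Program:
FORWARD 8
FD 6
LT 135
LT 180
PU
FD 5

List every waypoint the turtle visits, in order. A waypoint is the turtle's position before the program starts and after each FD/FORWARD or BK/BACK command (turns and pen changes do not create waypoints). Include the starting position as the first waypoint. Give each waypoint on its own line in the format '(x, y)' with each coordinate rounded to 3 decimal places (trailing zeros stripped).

Answer: (0, 0)
(8, 0)
(14, 0)
(17.536, -3.536)

Derivation:
Executing turtle program step by step:
Start: pos=(0,0), heading=0, pen down
FD 8: (0,0) -> (8,0) [heading=0, draw]
FD 6: (8,0) -> (14,0) [heading=0, draw]
LT 135: heading 0 -> 135
LT 180: heading 135 -> 315
PU: pen up
FD 5: (14,0) -> (17.536,-3.536) [heading=315, move]
Final: pos=(17.536,-3.536), heading=315, 2 segment(s) drawn
Waypoints (4 total):
(0, 0)
(8, 0)
(14, 0)
(17.536, -3.536)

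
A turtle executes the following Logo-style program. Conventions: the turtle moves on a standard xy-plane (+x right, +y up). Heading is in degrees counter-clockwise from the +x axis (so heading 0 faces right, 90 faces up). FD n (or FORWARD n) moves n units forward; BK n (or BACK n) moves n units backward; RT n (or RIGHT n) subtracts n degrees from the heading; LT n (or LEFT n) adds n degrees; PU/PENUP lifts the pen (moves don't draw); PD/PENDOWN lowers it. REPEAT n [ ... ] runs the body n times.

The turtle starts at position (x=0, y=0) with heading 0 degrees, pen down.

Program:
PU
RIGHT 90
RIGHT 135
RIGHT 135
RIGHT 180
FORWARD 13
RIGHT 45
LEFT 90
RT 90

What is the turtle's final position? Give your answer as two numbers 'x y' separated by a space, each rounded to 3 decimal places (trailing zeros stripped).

Answer: -13 0

Derivation:
Executing turtle program step by step:
Start: pos=(0,0), heading=0, pen down
PU: pen up
RT 90: heading 0 -> 270
RT 135: heading 270 -> 135
RT 135: heading 135 -> 0
RT 180: heading 0 -> 180
FD 13: (0,0) -> (-13,0) [heading=180, move]
RT 45: heading 180 -> 135
LT 90: heading 135 -> 225
RT 90: heading 225 -> 135
Final: pos=(-13,0), heading=135, 0 segment(s) drawn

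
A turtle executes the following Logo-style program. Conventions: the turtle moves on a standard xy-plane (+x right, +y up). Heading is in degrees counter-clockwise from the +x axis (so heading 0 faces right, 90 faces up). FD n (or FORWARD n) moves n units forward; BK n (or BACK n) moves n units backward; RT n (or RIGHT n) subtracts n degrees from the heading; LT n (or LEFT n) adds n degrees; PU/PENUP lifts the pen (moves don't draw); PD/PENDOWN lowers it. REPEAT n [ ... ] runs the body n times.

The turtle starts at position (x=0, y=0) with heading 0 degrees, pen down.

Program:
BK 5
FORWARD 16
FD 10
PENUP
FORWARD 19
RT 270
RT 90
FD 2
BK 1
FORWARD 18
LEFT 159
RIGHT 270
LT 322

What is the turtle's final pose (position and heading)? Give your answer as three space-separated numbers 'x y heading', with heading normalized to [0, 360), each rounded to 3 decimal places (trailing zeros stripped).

Executing turtle program step by step:
Start: pos=(0,0), heading=0, pen down
BK 5: (0,0) -> (-5,0) [heading=0, draw]
FD 16: (-5,0) -> (11,0) [heading=0, draw]
FD 10: (11,0) -> (21,0) [heading=0, draw]
PU: pen up
FD 19: (21,0) -> (40,0) [heading=0, move]
RT 270: heading 0 -> 90
RT 90: heading 90 -> 0
FD 2: (40,0) -> (42,0) [heading=0, move]
BK 1: (42,0) -> (41,0) [heading=0, move]
FD 18: (41,0) -> (59,0) [heading=0, move]
LT 159: heading 0 -> 159
RT 270: heading 159 -> 249
LT 322: heading 249 -> 211
Final: pos=(59,0), heading=211, 3 segment(s) drawn

Answer: 59 0 211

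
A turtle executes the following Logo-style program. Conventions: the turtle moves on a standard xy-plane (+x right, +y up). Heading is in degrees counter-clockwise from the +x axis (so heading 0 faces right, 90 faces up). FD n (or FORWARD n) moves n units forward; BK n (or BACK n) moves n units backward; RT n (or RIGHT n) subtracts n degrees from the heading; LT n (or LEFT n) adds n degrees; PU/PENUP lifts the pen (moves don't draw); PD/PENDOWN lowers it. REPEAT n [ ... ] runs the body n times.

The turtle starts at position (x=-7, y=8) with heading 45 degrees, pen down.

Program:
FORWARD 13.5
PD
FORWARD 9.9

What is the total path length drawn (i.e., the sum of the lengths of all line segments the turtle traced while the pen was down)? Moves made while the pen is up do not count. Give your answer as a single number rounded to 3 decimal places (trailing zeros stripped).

Answer: 23.4

Derivation:
Executing turtle program step by step:
Start: pos=(-7,8), heading=45, pen down
FD 13.5: (-7,8) -> (2.546,17.546) [heading=45, draw]
PD: pen down
FD 9.9: (2.546,17.546) -> (9.546,24.546) [heading=45, draw]
Final: pos=(9.546,24.546), heading=45, 2 segment(s) drawn

Segment lengths:
  seg 1: (-7,8) -> (2.546,17.546), length = 13.5
  seg 2: (2.546,17.546) -> (9.546,24.546), length = 9.9
Total = 23.4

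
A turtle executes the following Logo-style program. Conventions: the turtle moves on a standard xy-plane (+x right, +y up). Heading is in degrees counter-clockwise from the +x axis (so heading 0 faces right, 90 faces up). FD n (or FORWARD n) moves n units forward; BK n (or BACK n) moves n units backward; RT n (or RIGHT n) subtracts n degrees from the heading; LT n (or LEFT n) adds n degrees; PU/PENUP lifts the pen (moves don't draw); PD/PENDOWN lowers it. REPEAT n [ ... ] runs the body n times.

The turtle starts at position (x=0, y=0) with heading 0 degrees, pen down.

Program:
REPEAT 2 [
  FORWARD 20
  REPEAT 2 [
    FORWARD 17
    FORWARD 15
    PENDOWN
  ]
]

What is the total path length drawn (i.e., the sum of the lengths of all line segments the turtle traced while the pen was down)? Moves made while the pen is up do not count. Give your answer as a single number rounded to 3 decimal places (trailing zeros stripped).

Answer: 168

Derivation:
Executing turtle program step by step:
Start: pos=(0,0), heading=0, pen down
REPEAT 2 [
  -- iteration 1/2 --
  FD 20: (0,0) -> (20,0) [heading=0, draw]
  REPEAT 2 [
    -- iteration 1/2 --
    FD 17: (20,0) -> (37,0) [heading=0, draw]
    FD 15: (37,0) -> (52,0) [heading=0, draw]
    PD: pen down
    -- iteration 2/2 --
    FD 17: (52,0) -> (69,0) [heading=0, draw]
    FD 15: (69,0) -> (84,0) [heading=0, draw]
    PD: pen down
  ]
  -- iteration 2/2 --
  FD 20: (84,0) -> (104,0) [heading=0, draw]
  REPEAT 2 [
    -- iteration 1/2 --
    FD 17: (104,0) -> (121,0) [heading=0, draw]
    FD 15: (121,0) -> (136,0) [heading=0, draw]
    PD: pen down
    -- iteration 2/2 --
    FD 17: (136,0) -> (153,0) [heading=0, draw]
    FD 15: (153,0) -> (168,0) [heading=0, draw]
    PD: pen down
  ]
]
Final: pos=(168,0), heading=0, 10 segment(s) drawn

Segment lengths:
  seg 1: (0,0) -> (20,0), length = 20
  seg 2: (20,0) -> (37,0), length = 17
  seg 3: (37,0) -> (52,0), length = 15
  seg 4: (52,0) -> (69,0), length = 17
  seg 5: (69,0) -> (84,0), length = 15
  seg 6: (84,0) -> (104,0), length = 20
  seg 7: (104,0) -> (121,0), length = 17
  seg 8: (121,0) -> (136,0), length = 15
  seg 9: (136,0) -> (153,0), length = 17
  seg 10: (153,0) -> (168,0), length = 15
Total = 168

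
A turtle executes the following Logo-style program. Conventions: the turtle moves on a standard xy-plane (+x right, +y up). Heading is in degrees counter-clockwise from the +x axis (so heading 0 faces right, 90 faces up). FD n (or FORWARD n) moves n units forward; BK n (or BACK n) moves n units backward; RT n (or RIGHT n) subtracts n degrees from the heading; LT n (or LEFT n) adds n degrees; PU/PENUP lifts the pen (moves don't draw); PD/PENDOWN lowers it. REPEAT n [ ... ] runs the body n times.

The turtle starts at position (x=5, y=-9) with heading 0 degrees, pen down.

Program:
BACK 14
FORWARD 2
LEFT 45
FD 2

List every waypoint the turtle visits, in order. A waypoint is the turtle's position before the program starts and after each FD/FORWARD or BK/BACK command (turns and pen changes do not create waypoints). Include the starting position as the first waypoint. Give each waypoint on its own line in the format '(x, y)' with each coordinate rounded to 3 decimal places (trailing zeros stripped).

Executing turtle program step by step:
Start: pos=(5,-9), heading=0, pen down
BK 14: (5,-9) -> (-9,-9) [heading=0, draw]
FD 2: (-9,-9) -> (-7,-9) [heading=0, draw]
LT 45: heading 0 -> 45
FD 2: (-7,-9) -> (-5.586,-7.586) [heading=45, draw]
Final: pos=(-5.586,-7.586), heading=45, 3 segment(s) drawn
Waypoints (4 total):
(5, -9)
(-9, -9)
(-7, -9)
(-5.586, -7.586)

Answer: (5, -9)
(-9, -9)
(-7, -9)
(-5.586, -7.586)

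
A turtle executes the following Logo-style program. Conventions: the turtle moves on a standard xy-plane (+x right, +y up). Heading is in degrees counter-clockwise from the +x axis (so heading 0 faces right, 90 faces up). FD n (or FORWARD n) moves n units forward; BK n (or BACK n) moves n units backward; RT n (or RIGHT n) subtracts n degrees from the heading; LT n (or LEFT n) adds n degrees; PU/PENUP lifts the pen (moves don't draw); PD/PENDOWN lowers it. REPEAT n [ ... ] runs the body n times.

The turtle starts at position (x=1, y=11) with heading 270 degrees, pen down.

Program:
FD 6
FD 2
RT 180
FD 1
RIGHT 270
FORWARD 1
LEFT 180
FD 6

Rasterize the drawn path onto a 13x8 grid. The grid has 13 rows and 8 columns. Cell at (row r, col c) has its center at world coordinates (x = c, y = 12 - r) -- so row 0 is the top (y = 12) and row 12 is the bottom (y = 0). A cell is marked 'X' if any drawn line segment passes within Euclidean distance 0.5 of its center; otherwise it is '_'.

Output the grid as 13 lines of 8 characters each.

Segment 0: (1,11) -> (1,5)
Segment 1: (1,5) -> (1,3)
Segment 2: (1,3) -> (1,4)
Segment 3: (1,4) -> (-0,4)
Segment 4: (-0,4) -> (6,4)

Answer: ________
_X______
_X______
_X______
_X______
_X______
_X______
_X______
XXXXXXX_
_X______
________
________
________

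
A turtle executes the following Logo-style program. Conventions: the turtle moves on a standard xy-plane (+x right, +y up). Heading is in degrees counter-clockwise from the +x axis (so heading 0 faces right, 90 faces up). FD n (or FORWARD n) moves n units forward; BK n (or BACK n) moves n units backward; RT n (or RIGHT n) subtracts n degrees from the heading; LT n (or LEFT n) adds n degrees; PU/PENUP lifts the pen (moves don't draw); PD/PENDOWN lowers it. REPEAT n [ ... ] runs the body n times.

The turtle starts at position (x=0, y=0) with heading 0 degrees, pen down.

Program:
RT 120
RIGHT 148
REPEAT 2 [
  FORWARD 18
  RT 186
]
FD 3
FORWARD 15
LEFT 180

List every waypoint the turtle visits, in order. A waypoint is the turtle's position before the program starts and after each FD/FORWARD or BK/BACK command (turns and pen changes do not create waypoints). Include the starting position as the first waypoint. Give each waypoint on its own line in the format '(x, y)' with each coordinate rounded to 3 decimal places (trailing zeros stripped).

Executing turtle program step by step:
Start: pos=(0,0), heading=0, pen down
RT 120: heading 0 -> 240
RT 148: heading 240 -> 92
REPEAT 2 [
  -- iteration 1/2 --
  FD 18: (0,0) -> (-0.628,17.989) [heading=92, draw]
  RT 186: heading 92 -> 266
  -- iteration 2/2 --
  FD 18: (-0.628,17.989) -> (-1.884,0.033) [heading=266, draw]
  RT 186: heading 266 -> 80
]
FD 3: (-1.884,0.033) -> (-1.363,2.987) [heading=80, draw]
FD 15: (-1.363,2.987) -> (1.242,17.759) [heading=80, draw]
LT 180: heading 80 -> 260
Final: pos=(1.242,17.759), heading=260, 4 segment(s) drawn
Waypoints (5 total):
(0, 0)
(-0.628, 17.989)
(-1.884, 0.033)
(-1.363, 2.987)
(1.242, 17.759)

Answer: (0, 0)
(-0.628, 17.989)
(-1.884, 0.033)
(-1.363, 2.987)
(1.242, 17.759)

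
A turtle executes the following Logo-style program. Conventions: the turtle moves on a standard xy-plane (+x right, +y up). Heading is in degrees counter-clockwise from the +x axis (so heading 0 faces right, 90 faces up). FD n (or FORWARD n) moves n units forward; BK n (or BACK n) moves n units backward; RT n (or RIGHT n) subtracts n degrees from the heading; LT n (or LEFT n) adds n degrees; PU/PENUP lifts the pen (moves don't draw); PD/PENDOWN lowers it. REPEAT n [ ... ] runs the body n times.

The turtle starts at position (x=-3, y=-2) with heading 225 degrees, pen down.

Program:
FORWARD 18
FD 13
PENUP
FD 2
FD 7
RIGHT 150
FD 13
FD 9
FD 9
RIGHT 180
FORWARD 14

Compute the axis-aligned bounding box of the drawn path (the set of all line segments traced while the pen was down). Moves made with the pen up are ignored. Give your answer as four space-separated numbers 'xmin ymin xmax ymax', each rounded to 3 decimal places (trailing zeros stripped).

Executing turtle program step by step:
Start: pos=(-3,-2), heading=225, pen down
FD 18: (-3,-2) -> (-15.728,-14.728) [heading=225, draw]
FD 13: (-15.728,-14.728) -> (-24.92,-23.92) [heading=225, draw]
PU: pen up
FD 2: (-24.92,-23.92) -> (-26.335,-25.335) [heading=225, move]
FD 7: (-26.335,-25.335) -> (-31.284,-30.284) [heading=225, move]
RT 150: heading 225 -> 75
FD 13: (-31.284,-30.284) -> (-27.92,-17.727) [heading=75, move]
FD 9: (-27.92,-17.727) -> (-25.59,-9.034) [heading=75, move]
FD 9: (-25.59,-9.034) -> (-23.261,-0.341) [heading=75, move]
RT 180: heading 75 -> 255
FD 14: (-23.261,-0.341) -> (-26.884,-13.864) [heading=255, move]
Final: pos=(-26.884,-13.864), heading=255, 2 segment(s) drawn

Segment endpoints: x in {-24.92, -15.728, -3}, y in {-23.92, -14.728, -2}
xmin=-24.92, ymin=-23.92, xmax=-3, ymax=-2

Answer: -24.92 -23.92 -3 -2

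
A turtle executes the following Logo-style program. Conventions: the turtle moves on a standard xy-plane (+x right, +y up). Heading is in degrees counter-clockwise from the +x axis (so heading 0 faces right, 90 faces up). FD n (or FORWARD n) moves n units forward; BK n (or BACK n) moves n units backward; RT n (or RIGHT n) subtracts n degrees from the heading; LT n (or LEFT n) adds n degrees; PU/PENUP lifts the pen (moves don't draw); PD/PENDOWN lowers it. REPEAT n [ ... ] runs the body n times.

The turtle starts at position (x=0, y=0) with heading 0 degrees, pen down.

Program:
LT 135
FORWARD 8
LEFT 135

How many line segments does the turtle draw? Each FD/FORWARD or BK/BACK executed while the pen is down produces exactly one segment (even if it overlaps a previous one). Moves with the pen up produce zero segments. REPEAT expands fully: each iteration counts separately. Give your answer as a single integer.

Answer: 1

Derivation:
Executing turtle program step by step:
Start: pos=(0,0), heading=0, pen down
LT 135: heading 0 -> 135
FD 8: (0,0) -> (-5.657,5.657) [heading=135, draw]
LT 135: heading 135 -> 270
Final: pos=(-5.657,5.657), heading=270, 1 segment(s) drawn
Segments drawn: 1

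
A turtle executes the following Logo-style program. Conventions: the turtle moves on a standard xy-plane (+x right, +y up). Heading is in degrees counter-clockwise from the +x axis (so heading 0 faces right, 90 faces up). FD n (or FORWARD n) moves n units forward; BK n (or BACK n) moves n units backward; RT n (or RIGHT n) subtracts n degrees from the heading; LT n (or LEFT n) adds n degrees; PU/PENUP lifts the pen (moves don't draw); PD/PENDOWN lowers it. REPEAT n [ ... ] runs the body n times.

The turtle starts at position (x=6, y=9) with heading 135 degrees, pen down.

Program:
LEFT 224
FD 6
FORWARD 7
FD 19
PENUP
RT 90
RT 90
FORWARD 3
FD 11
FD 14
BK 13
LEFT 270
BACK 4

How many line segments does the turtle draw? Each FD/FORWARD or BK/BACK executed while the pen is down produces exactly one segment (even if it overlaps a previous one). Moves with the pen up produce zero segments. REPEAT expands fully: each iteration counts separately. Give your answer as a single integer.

Executing turtle program step by step:
Start: pos=(6,9), heading=135, pen down
LT 224: heading 135 -> 359
FD 6: (6,9) -> (11.999,8.895) [heading=359, draw]
FD 7: (11.999,8.895) -> (18.998,8.773) [heading=359, draw]
FD 19: (18.998,8.773) -> (37.995,8.442) [heading=359, draw]
PU: pen up
RT 90: heading 359 -> 269
RT 90: heading 269 -> 179
FD 3: (37.995,8.442) -> (34.996,8.494) [heading=179, move]
FD 11: (34.996,8.494) -> (23.997,8.686) [heading=179, move]
FD 14: (23.997,8.686) -> (9.999,8.93) [heading=179, move]
BK 13: (9.999,8.93) -> (22.997,8.703) [heading=179, move]
LT 270: heading 179 -> 89
BK 4: (22.997,8.703) -> (22.928,4.704) [heading=89, move]
Final: pos=(22.928,4.704), heading=89, 3 segment(s) drawn
Segments drawn: 3

Answer: 3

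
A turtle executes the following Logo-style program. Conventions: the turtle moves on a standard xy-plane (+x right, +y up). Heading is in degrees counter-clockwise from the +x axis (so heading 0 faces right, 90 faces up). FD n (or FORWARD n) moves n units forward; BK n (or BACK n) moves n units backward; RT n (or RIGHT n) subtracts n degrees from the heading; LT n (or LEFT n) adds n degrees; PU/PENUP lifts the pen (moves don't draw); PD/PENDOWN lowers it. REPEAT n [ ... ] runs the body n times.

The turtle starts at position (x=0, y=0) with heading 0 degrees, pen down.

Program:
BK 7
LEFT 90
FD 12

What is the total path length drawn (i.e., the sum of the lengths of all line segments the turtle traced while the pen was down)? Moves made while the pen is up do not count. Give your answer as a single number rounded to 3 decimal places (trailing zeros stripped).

Answer: 19

Derivation:
Executing turtle program step by step:
Start: pos=(0,0), heading=0, pen down
BK 7: (0,0) -> (-7,0) [heading=0, draw]
LT 90: heading 0 -> 90
FD 12: (-7,0) -> (-7,12) [heading=90, draw]
Final: pos=(-7,12), heading=90, 2 segment(s) drawn

Segment lengths:
  seg 1: (0,0) -> (-7,0), length = 7
  seg 2: (-7,0) -> (-7,12), length = 12
Total = 19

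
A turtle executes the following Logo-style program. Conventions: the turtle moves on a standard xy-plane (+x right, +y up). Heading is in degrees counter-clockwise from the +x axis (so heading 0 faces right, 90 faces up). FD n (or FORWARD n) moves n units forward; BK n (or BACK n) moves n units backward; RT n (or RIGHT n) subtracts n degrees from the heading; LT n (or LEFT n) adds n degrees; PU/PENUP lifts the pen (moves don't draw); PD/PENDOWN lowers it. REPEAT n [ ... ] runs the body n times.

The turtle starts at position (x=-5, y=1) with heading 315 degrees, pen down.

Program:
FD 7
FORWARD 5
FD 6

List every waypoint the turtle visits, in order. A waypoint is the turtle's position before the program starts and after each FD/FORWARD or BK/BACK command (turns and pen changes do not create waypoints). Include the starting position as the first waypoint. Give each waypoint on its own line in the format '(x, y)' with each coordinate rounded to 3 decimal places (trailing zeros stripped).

Executing turtle program step by step:
Start: pos=(-5,1), heading=315, pen down
FD 7: (-5,1) -> (-0.05,-3.95) [heading=315, draw]
FD 5: (-0.05,-3.95) -> (3.485,-7.485) [heading=315, draw]
FD 6: (3.485,-7.485) -> (7.728,-11.728) [heading=315, draw]
Final: pos=(7.728,-11.728), heading=315, 3 segment(s) drawn
Waypoints (4 total):
(-5, 1)
(-0.05, -3.95)
(3.485, -7.485)
(7.728, -11.728)

Answer: (-5, 1)
(-0.05, -3.95)
(3.485, -7.485)
(7.728, -11.728)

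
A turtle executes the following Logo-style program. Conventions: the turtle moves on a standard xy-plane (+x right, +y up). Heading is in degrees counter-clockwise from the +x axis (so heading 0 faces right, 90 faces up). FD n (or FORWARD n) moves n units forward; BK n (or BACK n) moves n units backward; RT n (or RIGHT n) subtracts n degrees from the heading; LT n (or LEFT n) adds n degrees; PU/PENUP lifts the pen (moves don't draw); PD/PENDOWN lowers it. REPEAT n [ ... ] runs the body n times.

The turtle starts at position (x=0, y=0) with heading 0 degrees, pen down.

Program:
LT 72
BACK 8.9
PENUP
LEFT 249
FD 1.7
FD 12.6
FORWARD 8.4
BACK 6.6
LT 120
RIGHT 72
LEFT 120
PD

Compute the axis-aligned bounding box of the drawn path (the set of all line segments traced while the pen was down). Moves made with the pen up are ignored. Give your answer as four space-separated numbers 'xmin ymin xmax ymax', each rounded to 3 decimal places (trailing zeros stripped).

Answer: -2.75 -8.464 0 0

Derivation:
Executing turtle program step by step:
Start: pos=(0,0), heading=0, pen down
LT 72: heading 0 -> 72
BK 8.9: (0,0) -> (-2.75,-8.464) [heading=72, draw]
PU: pen up
LT 249: heading 72 -> 321
FD 1.7: (-2.75,-8.464) -> (-1.429,-9.534) [heading=321, move]
FD 12.6: (-1.429,-9.534) -> (8.363,-17.464) [heading=321, move]
FD 8.4: (8.363,-17.464) -> (14.891,-22.75) [heading=321, move]
BK 6.6: (14.891,-22.75) -> (9.762,-18.596) [heading=321, move]
LT 120: heading 321 -> 81
RT 72: heading 81 -> 9
LT 120: heading 9 -> 129
PD: pen down
Final: pos=(9.762,-18.596), heading=129, 1 segment(s) drawn

Segment endpoints: x in {-2.75, 0}, y in {-8.464, 0}
xmin=-2.75, ymin=-8.464, xmax=0, ymax=0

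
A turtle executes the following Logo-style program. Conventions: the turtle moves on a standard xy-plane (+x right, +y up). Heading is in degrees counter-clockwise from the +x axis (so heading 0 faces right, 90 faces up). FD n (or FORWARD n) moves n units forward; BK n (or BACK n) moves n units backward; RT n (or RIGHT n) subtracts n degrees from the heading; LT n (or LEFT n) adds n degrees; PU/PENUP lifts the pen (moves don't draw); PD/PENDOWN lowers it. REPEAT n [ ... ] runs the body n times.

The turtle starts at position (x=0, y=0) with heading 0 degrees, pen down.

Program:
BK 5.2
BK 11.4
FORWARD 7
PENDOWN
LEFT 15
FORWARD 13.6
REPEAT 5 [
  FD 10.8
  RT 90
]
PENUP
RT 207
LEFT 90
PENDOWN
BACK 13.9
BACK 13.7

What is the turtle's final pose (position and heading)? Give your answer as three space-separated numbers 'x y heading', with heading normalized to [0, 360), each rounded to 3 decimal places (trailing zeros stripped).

Answer: 40.965 0.577 168

Derivation:
Executing turtle program step by step:
Start: pos=(0,0), heading=0, pen down
BK 5.2: (0,0) -> (-5.2,0) [heading=0, draw]
BK 11.4: (-5.2,0) -> (-16.6,0) [heading=0, draw]
FD 7: (-16.6,0) -> (-9.6,0) [heading=0, draw]
PD: pen down
LT 15: heading 0 -> 15
FD 13.6: (-9.6,0) -> (3.537,3.52) [heading=15, draw]
REPEAT 5 [
  -- iteration 1/5 --
  FD 10.8: (3.537,3.52) -> (13.969,6.315) [heading=15, draw]
  RT 90: heading 15 -> 285
  -- iteration 2/5 --
  FD 10.8: (13.969,6.315) -> (16.764,-4.117) [heading=285, draw]
  RT 90: heading 285 -> 195
  -- iteration 3/5 --
  FD 10.8: (16.764,-4.117) -> (6.332,-6.912) [heading=195, draw]
  RT 90: heading 195 -> 105
  -- iteration 4/5 --
  FD 10.8: (6.332,-6.912) -> (3.537,3.52) [heading=105, draw]
  RT 90: heading 105 -> 15
  -- iteration 5/5 --
  FD 10.8: (3.537,3.52) -> (13.969,6.315) [heading=15, draw]
  RT 90: heading 15 -> 285
]
PU: pen up
RT 207: heading 285 -> 78
LT 90: heading 78 -> 168
PD: pen down
BK 13.9: (13.969,6.315) -> (27.565,3.425) [heading=168, draw]
BK 13.7: (27.565,3.425) -> (40.965,0.577) [heading=168, draw]
Final: pos=(40.965,0.577), heading=168, 11 segment(s) drawn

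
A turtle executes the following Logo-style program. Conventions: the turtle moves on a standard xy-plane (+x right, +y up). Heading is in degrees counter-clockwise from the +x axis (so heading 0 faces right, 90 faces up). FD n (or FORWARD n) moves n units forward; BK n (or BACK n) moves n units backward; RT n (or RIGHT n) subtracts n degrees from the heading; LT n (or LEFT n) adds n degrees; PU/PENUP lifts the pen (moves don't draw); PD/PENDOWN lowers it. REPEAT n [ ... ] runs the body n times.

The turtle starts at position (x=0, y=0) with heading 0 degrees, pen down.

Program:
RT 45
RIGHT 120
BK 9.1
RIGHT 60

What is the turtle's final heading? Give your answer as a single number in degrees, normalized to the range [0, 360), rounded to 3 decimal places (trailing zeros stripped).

Answer: 135

Derivation:
Executing turtle program step by step:
Start: pos=(0,0), heading=0, pen down
RT 45: heading 0 -> 315
RT 120: heading 315 -> 195
BK 9.1: (0,0) -> (8.79,2.355) [heading=195, draw]
RT 60: heading 195 -> 135
Final: pos=(8.79,2.355), heading=135, 1 segment(s) drawn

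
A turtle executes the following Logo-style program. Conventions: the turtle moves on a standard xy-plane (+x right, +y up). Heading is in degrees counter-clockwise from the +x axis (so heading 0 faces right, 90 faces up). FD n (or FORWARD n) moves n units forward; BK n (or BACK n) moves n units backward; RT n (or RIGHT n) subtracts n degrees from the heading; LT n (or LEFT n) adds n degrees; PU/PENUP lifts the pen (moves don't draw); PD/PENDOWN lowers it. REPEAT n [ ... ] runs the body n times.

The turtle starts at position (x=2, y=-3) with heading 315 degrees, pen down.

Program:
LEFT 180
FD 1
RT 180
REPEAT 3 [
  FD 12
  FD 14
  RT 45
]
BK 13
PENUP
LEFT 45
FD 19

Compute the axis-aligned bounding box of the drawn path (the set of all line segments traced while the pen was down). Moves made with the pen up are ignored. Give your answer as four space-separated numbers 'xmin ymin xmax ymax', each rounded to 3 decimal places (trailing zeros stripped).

Executing turtle program step by step:
Start: pos=(2,-3), heading=315, pen down
LT 180: heading 315 -> 135
FD 1: (2,-3) -> (1.293,-2.293) [heading=135, draw]
RT 180: heading 135 -> 315
REPEAT 3 [
  -- iteration 1/3 --
  FD 12: (1.293,-2.293) -> (9.778,-10.778) [heading=315, draw]
  FD 14: (9.778,-10.778) -> (19.678,-20.678) [heading=315, draw]
  RT 45: heading 315 -> 270
  -- iteration 2/3 --
  FD 12: (19.678,-20.678) -> (19.678,-32.678) [heading=270, draw]
  FD 14: (19.678,-32.678) -> (19.678,-46.678) [heading=270, draw]
  RT 45: heading 270 -> 225
  -- iteration 3/3 --
  FD 12: (19.678,-46.678) -> (11.192,-55.163) [heading=225, draw]
  FD 14: (11.192,-55.163) -> (1.293,-65.062) [heading=225, draw]
  RT 45: heading 225 -> 180
]
BK 13: (1.293,-65.062) -> (14.293,-65.062) [heading=180, draw]
PU: pen up
LT 45: heading 180 -> 225
FD 19: (14.293,-65.062) -> (0.858,-78.497) [heading=225, move]
Final: pos=(0.858,-78.497), heading=225, 8 segment(s) drawn

Segment endpoints: x in {1.293, 1.293, 2, 9.778, 11.192, 14.293, 19.678, 19.678, 19.678}, y in {-65.062, -55.163, -46.678, -32.678, -20.678, -10.778, -3, -2.293}
xmin=1.293, ymin=-65.062, xmax=19.678, ymax=-2.293

Answer: 1.293 -65.062 19.678 -2.293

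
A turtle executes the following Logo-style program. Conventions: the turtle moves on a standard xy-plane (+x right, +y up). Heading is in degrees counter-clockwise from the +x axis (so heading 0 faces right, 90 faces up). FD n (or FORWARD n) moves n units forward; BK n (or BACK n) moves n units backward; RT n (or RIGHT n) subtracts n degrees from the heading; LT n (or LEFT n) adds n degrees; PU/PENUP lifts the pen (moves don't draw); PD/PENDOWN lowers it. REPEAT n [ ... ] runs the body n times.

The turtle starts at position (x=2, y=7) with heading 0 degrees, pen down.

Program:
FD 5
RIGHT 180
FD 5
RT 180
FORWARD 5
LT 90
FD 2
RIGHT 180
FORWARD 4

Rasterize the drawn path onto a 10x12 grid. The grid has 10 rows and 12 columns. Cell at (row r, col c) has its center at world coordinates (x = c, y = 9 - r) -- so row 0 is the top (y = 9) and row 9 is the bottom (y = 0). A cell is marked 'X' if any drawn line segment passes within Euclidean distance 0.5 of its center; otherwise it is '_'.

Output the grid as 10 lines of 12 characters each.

Answer: _______X____
_______X____
__XXXXXX____
_______X____
_______X____
____________
____________
____________
____________
____________

Derivation:
Segment 0: (2,7) -> (7,7)
Segment 1: (7,7) -> (2,7)
Segment 2: (2,7) -> (7,7)
Segment 3: (7,7) -> (7,9)
Segment 4: (7,9) -> (7,5)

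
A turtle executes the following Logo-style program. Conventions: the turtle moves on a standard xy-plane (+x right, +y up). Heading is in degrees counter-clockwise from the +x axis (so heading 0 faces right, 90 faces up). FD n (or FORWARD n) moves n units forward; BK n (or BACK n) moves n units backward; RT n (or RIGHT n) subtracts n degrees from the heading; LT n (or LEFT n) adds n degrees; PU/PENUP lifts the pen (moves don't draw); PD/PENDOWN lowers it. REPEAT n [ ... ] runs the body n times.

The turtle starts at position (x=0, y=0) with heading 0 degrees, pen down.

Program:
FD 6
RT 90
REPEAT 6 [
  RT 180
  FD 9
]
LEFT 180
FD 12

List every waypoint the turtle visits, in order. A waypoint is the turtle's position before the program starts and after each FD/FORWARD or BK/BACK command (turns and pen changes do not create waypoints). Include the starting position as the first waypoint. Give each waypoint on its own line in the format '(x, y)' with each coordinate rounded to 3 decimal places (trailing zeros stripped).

Answer: (0, 0)
(6, 0)
(6, 9)
(6, 0)
(6, 9)
(6, 0)
(6, 9)
(6, 0)
(6, 12)

Derivation:
Executing turtle program step by step:
Start: pos=(0,0), heading=0, pen down
FD 6: (0,0) -> (6,0) [heading=0, draw]
RT 90: heading 0 -> 270
REPEAT 6 [
  -- iteration 1/6 --
  RT 180: heading 270 -> 90
  FD 9: (6,0) -> (6,9) [heading=90, draw]
  -- iteration 2/6 --
  RT 180: heading 90 -> 270
  FD 9: (6,9) -> (6,0) [heading=270, draw]
  -- iteration 3/6 --
  RT 180: heading 270 -> 90
  FD 9: (6,0) -> (6,9) [heading=90, draw]
  -- iteration 4/6 --
  RT 180: heading 90 -> 270
  FD 9: (6,9) -> (6,0) [heading=270, draw]
  -- iteration 5/6 --
  RT 180: heading 270 -> 90
  FD 9: (6,0) -> (6,9) [heading=90, draw]
  -- iteration 6/6 --
  RT 180: heading 90 -> 270
  FD 9: (6,9) -> (6,0) [heading=270, draw]
]
LT 180: heading 270 -> 90
FD 12: (6,0) -> (6,12) [heading=90, draw]
Final: pos=(6,12), heading=90, 8 segment(s) drawn
Waypoints (9 total):
(0, 0)
(6, 0)
(6, 9)
(6, 0)
(6, 9)
(6, 0)
(6, 9)
(6, 0)
(6, 12)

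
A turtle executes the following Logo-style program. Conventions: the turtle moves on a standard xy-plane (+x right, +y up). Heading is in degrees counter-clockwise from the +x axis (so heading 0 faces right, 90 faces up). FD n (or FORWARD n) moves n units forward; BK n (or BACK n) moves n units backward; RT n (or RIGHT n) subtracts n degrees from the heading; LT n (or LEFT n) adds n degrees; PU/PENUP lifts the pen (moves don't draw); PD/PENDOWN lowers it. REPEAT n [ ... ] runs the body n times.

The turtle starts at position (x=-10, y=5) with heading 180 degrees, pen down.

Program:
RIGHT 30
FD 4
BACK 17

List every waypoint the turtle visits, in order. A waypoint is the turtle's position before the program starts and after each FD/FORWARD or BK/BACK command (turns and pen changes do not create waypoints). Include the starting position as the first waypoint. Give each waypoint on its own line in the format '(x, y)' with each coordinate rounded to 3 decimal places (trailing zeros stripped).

Executing turtle program step by step:
Start: pos=(-10,5), heading=180, pen down
RT 30: heading 180 -> 150
FD 4: (-10,5) -> (-13.464,7) [heading=150, draw]
BK 17: (-13.464,7) -> (1.258,-1.5) [heading=150, draw]
Final: pos=(1.258,-1.5), heading=150, 2 segment(s) drawn
Waypoints (3 total):
(-10, 5)
(-13.464, 7)
(1.258, -1.5)

Answer: (-10, 5)
(-13.464, 7)
(1.258, -1.5)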